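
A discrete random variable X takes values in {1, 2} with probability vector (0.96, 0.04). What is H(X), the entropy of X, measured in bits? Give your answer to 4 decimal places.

H(X) = −Σ p·log₂ p.
  −(0.96)·log₂(0.96) = 0.05654
  −(0.04)·log₂(0.04) = 0.18575
Sum: 0.05654 + 0.18575 = 0.2423 bits.

0.2423 bits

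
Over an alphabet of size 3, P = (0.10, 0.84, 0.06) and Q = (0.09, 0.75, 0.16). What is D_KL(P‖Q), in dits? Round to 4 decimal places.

D(P‖Q) = Σ p·log₁₀(p/q).
  0.10·log₁₀(0.10/0.09) = 0.00458
  0.84·log₁₀(0.84/0.75) = 0.04134
  0.06·log₁₀(0.06/0.16) = -0.02556
D(P‖Q) = 0.0204 dits.

0.0204 dits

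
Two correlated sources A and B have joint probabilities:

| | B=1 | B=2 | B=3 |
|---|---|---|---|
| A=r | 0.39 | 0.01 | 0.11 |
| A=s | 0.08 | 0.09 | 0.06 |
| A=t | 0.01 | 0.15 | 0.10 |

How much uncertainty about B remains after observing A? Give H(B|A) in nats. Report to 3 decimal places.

0.773 nats

Marginals: p(A) = (0.5100, 0.2300, 0.2600), p(B) = (0.4800, 0.2500, 0.2700).
H(B|A) = Σ p(A) · H(B|A=·).
  A=r: p=0.5100, H(B|A=r) = 0.6131
  A=s: p=0.2300, H(B|A=s) = 1.0850
  A=t: p=0.2600, H(B|A=t) = 0.8102
Weighted sum = 0.773 nats.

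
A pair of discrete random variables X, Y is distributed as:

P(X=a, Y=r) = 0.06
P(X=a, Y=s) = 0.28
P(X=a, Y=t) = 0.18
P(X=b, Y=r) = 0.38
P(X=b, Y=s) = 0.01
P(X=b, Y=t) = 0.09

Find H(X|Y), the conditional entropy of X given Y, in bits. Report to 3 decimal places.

0.564 bits

Marginals: p(X) = (0.5200, 0.4800), p(Y) = (0.4400, 0.2900, 0.2700).
H(X|Y) = Σ p(Y) · H(X|Y=·).
  Y=r: p=0.4400, H(X|Y=r) = 0.5746
  Y=s: p=0.2900, H(X|Y=s) = 0.2164
  Y=t: p=0.2700, H(X|Y=t) = 0.9183
Weighted sum = 0.564 bits.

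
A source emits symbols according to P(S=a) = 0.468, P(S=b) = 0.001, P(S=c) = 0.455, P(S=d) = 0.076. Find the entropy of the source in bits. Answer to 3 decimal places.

1.322 bits

H(S) = −Σ p·log₂ p.
  −(0.468)·log₂(0.468) = 0.5127
  −(0.001)·log₂(0.001) = 0.0100
  −(0.455)·log₂(0.455) = 0.5169
  −(0.076)·log₂(0.076) = 0.2826
Sum: 0.5127 + 0.0100 + 0.5169 + 0.2826 = 1.322 bits.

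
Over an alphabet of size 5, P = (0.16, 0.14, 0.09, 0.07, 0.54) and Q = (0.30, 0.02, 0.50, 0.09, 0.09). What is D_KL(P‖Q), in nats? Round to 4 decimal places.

0.9675 nats

D(P‖Q) = Σ p·ln(p/q).
  0.16·ln(0.16/0.30) = -0.10058
  0.14·ln(0.14/0.02) = 0.27243
  0.09·ln(0.09/0.50) = -0.15433
  0.07·ln(0.07/0.09) = -0.01759
  0.54·ln(0.54/0.09) = 0.96755
D(P‖Q) = 0.9675 nats.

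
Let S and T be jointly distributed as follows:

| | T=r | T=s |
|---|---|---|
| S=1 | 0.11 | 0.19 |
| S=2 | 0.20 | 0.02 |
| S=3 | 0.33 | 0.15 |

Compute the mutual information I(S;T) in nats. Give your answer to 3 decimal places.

0.091 nats

Marginals: p(S) = (0.3000, 0.2200, 0.4800), p(T) = (0.6400, 0.3600).
I(S;T) = Σ p(x,y)·ln[p(x,y)/(p(x)p(y))].
  (1,r): 0.11·ln(0.5729) = -0.0613
  (1,s): 0.19·ln(1.7593) = 0.1073
  (2,r): 0.20·ln(1.4205) = 0.0702
  (2,s): 0.02·ln(0.2525) = -0.0275
  (3,r): 0.33·ln(1.0742) = 0.0236
  (3,s): 0.15·ln(0.8681) = -0.0212
Sum = 0.091 nats.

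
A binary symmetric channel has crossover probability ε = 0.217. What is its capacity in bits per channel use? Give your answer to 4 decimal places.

Binary symmetric channel: C = 1 − h₂(ε) where h₂ is the binary entropy function.
h₂(0.217) = −0.217·log₂0.217 − 0.783·log₂0.783 = 0.7547.
C = 1 − 0.7547 = 0.2453 bits per channel use.

0.2453 bits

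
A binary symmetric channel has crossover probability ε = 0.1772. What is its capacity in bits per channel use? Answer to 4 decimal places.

Binary symmetric channel: C = 1 − h₂(ε) where h₂ is the binary entropy function.
h₂(0.1772) = −0.1772·log₂0.1772 − 0.8228·log₂0.8228 = 0.6739.
C = 1 − 0.6739 = 0.3261 bits per channel use.

0.3261 bits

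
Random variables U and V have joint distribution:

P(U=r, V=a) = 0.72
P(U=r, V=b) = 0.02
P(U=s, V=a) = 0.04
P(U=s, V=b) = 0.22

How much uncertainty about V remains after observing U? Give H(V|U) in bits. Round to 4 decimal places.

Chain rule: H(V|U) = H(U,V) − H(U).
Marginals: p(U) = (0.7400, 0.2600), p(V) = (0.7600, 0.2400).
H(U,V) = 1.1204 bits; H(U) = 0.8267 bits.
H(V|U) = 1.1204 − 0.8267 = 0.2937 bits.

0.2937 bits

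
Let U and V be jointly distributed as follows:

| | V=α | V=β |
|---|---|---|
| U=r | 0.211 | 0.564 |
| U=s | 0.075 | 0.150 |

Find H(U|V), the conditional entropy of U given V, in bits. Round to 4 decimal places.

0.7669 bits

Marginals: p(U) = (0.7750, 0.2250), p(V) = (0.2860, 0.7140).
H(U|V) = Σ p(V) · H(U|V=·).
  V=α: p=0.2860, H(U|V=α) = 0.8301
  V=β: p=0.7140, H(U|V=β) = 0.7416
Weighted sum = 0.7669 bits.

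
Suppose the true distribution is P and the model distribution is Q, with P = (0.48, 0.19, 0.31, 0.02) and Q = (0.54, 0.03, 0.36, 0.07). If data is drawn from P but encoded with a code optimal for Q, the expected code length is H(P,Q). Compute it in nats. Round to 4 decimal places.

1.3319 nats

H(P,Q) = −Σ p·ln q.
  −0.48·ln(0.54) = 0.29577
  −0.19·ln(0.03) = 0.66625
  −0.31·ln(0.36) = 0.31671
  −0.02·ln(0.07) = 0.05319
H(P,Q) = 1.3319 nats.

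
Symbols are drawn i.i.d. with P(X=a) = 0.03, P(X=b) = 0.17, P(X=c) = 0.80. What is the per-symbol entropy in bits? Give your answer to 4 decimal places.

H(X) = −Σ p·log₂ p.
  −(0.03)·log₂(0.03) = 0.15177
  −(0.17)·log₂(0.17) = 0.43459
  −(0.80)·log₂(0.80) = 0.25754
Sum: 0.15177 + 0.43459 + 0.25754 = 0.8439 bits.

0.8439 bits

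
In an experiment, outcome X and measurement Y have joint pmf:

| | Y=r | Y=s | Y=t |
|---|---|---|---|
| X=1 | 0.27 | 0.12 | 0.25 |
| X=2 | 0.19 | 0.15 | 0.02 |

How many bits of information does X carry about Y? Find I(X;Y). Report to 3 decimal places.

Marginals: p(X) = (0.6400, 0.3600), p(Y) = (0.4600, 0.2700, 0.2700).
I(X;Y) = H(X) + H(Y) − H(X,Y).
H(X) = 0.9427, H(Y) = 1.5354, H(X,Y) = 2.3557.
I(X;Y) = 0.9427 + 1.5354 − 2.3557 = 0.122 bits.

0.122 bits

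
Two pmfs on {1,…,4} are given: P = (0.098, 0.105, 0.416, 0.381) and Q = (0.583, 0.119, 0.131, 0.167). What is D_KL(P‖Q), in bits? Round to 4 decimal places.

D(P‖Q) = Σ p·log₂(p/q).
  0.098·log₂(0.098/0.583) = -0.25212
  0.105·log₂(0.105/0.119) = -0.01896
  0.416·log₂(0.416/0.131) = 0.69348
  0.381·log₂(0.381/0.167) = 0.45337
D(P‖Q) = 0.8758 bits.

0.8758 bits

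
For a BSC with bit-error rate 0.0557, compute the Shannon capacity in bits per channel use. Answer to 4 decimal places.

0.6899 bits

Binary symmetric channel: C = 1 − h₂(ε) where h₂ is the binary entropy function.
h₂(0.0557) = −0.0557·log₂0.0557 − 0.9443·log₂0.9443 = 0.3101.
C = 1 − 0.3101 = 0.6899 bits per channel use.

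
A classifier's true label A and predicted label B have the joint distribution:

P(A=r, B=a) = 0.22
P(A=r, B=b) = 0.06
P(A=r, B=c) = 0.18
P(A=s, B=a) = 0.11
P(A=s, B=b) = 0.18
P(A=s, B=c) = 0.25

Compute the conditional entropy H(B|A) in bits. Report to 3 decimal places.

Marginals: p(A) = (0.4600, 0.5400), p(B) = (0.3300, 0.2400, 0.4300).
H(B|A) = Σ p(A) · H(B|A=·).
  A=r: p=0.4600, H(B|A=r) = 1.4219
  A=s: p=0.5400, H(B|A=s) = 1.5103
Weighted sum = 1.470 bits.

1.470 bits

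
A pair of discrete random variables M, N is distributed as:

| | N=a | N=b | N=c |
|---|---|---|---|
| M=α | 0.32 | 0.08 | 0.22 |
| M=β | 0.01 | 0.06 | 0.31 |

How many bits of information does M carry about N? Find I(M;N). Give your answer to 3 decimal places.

Marginals: p(M) = (0.6200, 0.3800), p(N) = (0.3300, 0.1400, 0.5300).
I(M;N) = H(M) + H(N) − H(M,N).
H(M) = 0.9580, H(N) = 1.4104, H(M,N) = 2.1319.
I(M;N) = 0.9580 + 1.4104 − 2.1319 = 0.237 bits.

0.237 bits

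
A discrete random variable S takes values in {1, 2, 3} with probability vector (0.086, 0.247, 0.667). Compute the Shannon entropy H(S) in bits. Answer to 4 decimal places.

H(S) = −Σ p·log₂ p.
  −(0.086)·log₂(0.086) = 0.30440
  −(0.247)·log₂(0.247) = 0.49830
  −(0.667)·log₂(0.667) = 0.38969
Sum: 0.30440 + 0.49830 + 0.38969 = 1.1924 bits.

1.1924 bits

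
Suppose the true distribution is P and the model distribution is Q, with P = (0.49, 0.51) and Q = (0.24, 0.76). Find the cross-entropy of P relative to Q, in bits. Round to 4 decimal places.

1.2108 bits

H(P,Q) = −Σ p·log₂ q.
  −0.49·log₂(0.24) = 1.00886
  −0.51·log₂(0.76) = 0.20192
H(P,Q) = 1.2108 bits.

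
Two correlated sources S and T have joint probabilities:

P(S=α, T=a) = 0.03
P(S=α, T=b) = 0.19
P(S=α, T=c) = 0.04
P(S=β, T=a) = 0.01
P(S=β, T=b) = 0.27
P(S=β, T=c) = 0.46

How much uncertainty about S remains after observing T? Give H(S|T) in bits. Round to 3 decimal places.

Marginals: p(S) = (0.2600, 0.7400), p(T) = (0.0400, 0.4600, 0.5000).
H(S|T) = Σ p(T) · H(S|T=·).
  T=a: p=0.0400, H(S|T=a) = 0.8113
  T=b: p=0.4600, H(S|T=b) = 0.9781
  T=c: p=0.5000, H(S|T=c) = 0.4022
Weighted sum = 0.683 bits.

0.683 bits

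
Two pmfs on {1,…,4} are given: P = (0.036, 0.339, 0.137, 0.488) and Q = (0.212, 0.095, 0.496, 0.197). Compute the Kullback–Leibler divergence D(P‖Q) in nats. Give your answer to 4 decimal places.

D(P‖Q) = Σ p·ln(p/q).
  0.036·ln(0.036/0.212) = -0.06383
  0.339·ln(0.339/0.095) = 0.43125
  0.137·ln(0.137/0.496) = -0.17626
  0.488·ln(0.488/0.197) = 0.44267
D(P‖Q) = 0.6338 nats.

0.6338 nats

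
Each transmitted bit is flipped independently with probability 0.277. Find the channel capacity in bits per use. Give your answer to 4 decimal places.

0.1487 bits

Binary symmetric channel: C = 1 − h₂(ε) where h₂ is the binary entropy function.
h₂(0.277) = −0.277·log₂0.277 − 0.723·log₂0.723 = 0.8513.
C = 1 − 0.8513 = 0.1487 bits per channel use.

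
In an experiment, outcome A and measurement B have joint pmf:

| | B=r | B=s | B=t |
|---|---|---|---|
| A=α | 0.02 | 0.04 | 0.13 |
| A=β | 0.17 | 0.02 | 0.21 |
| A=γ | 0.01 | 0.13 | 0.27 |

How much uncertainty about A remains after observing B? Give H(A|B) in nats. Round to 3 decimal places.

Chain rule: H(A|B) = H(A,B) − H(B).
Marginals: p(A) = (0.1900, 0.4000, 0.4100), p(B) = (0.2000, 0.1900, 0.6100).
H(A,B) = 1.8442 nats; H(B) = 0.9389 nats.
H(A|B) = 1.8442 − 0.9389 = 0.905 nats.

0.905 nats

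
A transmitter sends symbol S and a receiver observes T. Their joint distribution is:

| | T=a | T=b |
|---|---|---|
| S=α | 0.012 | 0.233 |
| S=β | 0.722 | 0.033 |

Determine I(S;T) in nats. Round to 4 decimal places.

0.3958 nats

Marginals: p(S) = (0.2450, 0.7550), p(T) = (0.7340, 0.2660).
I(S;T) = Σ p(x,y)·ln[p(x,y)/(p(x)p(y))].
  (α,a): 0.012·ln(0.0667) = -0.03249
  (α,b): 0.233·ln(3.5753) = 0.29685
  (β,a): 0.722·ln(1.3028) = 0.19101
  (β,b): 0.033·ln(0.1643) = -0.05960
Sum = 0.3958 nats.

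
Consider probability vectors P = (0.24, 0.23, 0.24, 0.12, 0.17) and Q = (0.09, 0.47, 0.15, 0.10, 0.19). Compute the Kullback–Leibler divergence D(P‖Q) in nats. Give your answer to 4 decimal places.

0.1868 nats

D(P‖Q) = Σ p·ln(p/q).
  0.24·ln(0.24/0.09) = 0.23540
  0.23·ln(0.23/0.47) = -0.16437
  0.24·ln(0.24/0.15) = 0.11280
  0.12·ln(0.12/0.10) = 0.02188
  0.17·ln(0.17/0.19) = -0.01891
D(P‖Q) = 0.1868 nats.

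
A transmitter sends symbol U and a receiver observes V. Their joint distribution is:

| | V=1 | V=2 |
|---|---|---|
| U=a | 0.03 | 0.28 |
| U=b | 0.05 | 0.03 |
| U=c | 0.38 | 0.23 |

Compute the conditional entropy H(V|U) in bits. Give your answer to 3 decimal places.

Chain rule: H(V|U) = H(U,V) − H(U).
Marginals: p(U) = (0.3100, 0.0800, 0.6100), p(V) = (0.4600, 0.5400).
H(U,V) = 2.0520 bits; H(U) = 1.2503 bits.
H(V|U) = 2.0520 − 1.2503 = 0.802 bits.

0.802 bits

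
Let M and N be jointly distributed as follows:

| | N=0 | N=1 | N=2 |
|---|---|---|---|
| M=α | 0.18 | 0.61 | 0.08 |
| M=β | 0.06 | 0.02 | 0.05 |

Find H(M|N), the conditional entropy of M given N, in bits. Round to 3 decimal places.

0.448 bits

Marginals: p(M) = (0.8700, 0.1300), p(N) = (0.2400, 0.6300, 0.1300).
H(M|N) = Σ p(N) · H(M|N=·).
  N=0: p=0.2400, H(M|N=0) = 0.8113
  N=1: p=0.6300, H(M|N=1) = 0.2031
  N=2: p=0.1300, H(M|N=2) = 0.9612
Weighted sum = 0.448 bits.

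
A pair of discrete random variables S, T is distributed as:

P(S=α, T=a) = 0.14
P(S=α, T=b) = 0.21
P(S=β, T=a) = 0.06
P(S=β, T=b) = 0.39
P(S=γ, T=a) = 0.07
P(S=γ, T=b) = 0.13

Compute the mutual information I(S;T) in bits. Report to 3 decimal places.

Marginals: p(S) = (0.3500, 0.4500, 0.2000), p(T) = (0.2700, 0.7300).
I(S;T) = H(S) + H(T) − H(S,T).
H(S) = 1.5129, H(T) = 0.8415, H(S,T) = 2.2945.
I(S;T) = 1.5129 + 0.8415 − 2.2945 = 0.060 bits.

0.060 bits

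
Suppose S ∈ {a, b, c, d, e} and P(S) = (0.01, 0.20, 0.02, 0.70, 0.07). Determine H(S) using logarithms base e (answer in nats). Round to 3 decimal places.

0.882 nats

H(S) = −Σ p·ln p.
  −(0.01)·ln(0.01) = 0.0461
  −(0.20)·ln(0.20) = 0.3219
  −(0.02)·ln(0.02) = 0.0782
  −(0.70)·ln(0.70) = 0.2497
  −(0.07)·ln(0.07) = 0.1861
Sum: 0.0461 + 0.3219 + 0.0782 + 0.2497 + 0.1861 = 0.882 nats.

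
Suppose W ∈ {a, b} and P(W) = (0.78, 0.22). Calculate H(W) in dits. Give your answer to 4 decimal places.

H(W) = −Σ p·log₁₀ p.
  −(0.78)·log₁₀(0.78) = 0.08417
  −(0.22)·log₁₀(0.22) = 0.14467
Sum: 0.08417 + 0.14467 = 0.2288 dits.

0.2288 dits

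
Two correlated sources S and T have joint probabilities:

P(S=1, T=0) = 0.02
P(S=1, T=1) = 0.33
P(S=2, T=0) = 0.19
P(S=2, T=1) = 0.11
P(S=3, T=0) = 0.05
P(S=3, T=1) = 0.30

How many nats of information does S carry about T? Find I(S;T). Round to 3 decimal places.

Marginals: p(S) = (0.3500, 0.3000, 0.3500), p(T) = (0.2600, 0.7400).
I(S;T) = H(S) + H(T) − H(S,T).
H(S) = 1.0961, H(T) = 0.5731, H(S,T) = 1.5134.
I(S;T) = 1.0961 + 0.5731 − 1.5134 = 0.156 nats.

0.156 nats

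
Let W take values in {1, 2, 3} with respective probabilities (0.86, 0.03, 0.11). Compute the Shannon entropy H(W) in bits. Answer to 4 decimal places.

H(W) = −Σ p·log₂ p.
  −(0.86)·log₂(0.86) = 0.18713
  −(0.03)·log₂(0.03) = 0.15177
  −(0.11)·log₂(0.11) = 0.35029
Sum: 0.18713 + 0.15177 + 0.35029 = 0.6892 bits.

0.6892 bits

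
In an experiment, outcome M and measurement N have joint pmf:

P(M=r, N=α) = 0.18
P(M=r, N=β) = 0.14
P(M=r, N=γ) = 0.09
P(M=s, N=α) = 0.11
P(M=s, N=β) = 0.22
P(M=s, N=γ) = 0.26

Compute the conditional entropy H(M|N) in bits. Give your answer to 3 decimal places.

0.913 bits

Marginals: p(M) = (0.4100, 0.5900), p(N) = (0.2900, 0.3600, 0.3500).
H(M|N) = Σ p(N) · H(M|N=·).
  N=α: p=0.2900, H(M|N=α) = 0.9576
  N=β: p=0.3600, H(M|N=β) = 0.9641
  N=γ: p=0.3500, H(M|N=γ) = 0.8224
Weighted sum = 0.913 bits.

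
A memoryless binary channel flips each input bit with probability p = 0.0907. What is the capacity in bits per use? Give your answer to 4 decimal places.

Binary symmetric channel: C = 1 − h₂(ε) where h₂ is the binary entropy function.
h₂(0.0907) = −0.0907·log₂0.0907 − 0.9093·log₂0.9093 = 0.4388.
C = 1 − 0.4388 = 0.5612 bits per channel use.

0.5612 bits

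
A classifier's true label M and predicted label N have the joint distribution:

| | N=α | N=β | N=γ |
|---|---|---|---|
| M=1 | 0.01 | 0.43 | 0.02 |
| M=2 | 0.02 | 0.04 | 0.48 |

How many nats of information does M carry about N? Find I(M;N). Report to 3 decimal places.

0.450 nats

Marginals: p(M) = (0.4600, 0.5400), p(N) = (0.0300, 0.4700, 0.5000).
I(M;N) = Σ p(x,y)·ln[p(x,y)/(p(x)p(y))].
  (1,α): 0.01·ln(0.7246) = -0.0032
  (1,β): 0.43·ln(1.9889) = 0.2957
  (1,γ): 0.02·ln(0.0870) = -0.0488
  (2,α): 0.02·ln(1.2346) = 0.0042
  (2,β): 0.04·ln(0.1576) = -0.0739
  (2,γ): 0.48·ln(1.7778) = 0.2762
Sum = 0.450 nats.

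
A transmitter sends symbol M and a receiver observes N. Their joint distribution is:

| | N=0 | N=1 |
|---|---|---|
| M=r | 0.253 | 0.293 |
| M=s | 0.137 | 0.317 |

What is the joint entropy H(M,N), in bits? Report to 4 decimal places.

1.9388 bits

H(M,N) = −Σ p(x,y)·log₂ p(x,y) over all 4 cells.
  cell (r,0): −0.253·log₂0.253 = 0.50165
  cell (r,1): −0.293·log₂0.293 = 0.51891
  cell (s,0): −0.137·log₂0.137 = 0.39288
  cell (s,1): −0.317·log₂0.317 = 0.52541
Sum = 1.9388 bits.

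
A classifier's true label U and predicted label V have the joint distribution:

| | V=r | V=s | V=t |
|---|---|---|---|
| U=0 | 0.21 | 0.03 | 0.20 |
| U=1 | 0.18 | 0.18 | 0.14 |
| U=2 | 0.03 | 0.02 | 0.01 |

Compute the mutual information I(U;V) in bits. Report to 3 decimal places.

Marginals: p(U) = (0.4400, 0.5000, 0.0600), p(V) = (0.4200, 0.2300, 0.3500).
I(U;V) = Σ p(x,y)·log₂[p(x,y)/(p(x)p(y))].
  (0,r): 0.21·log₂(1.1364) = 0.0387
  (0,s): 0.03·log₂(0.2964) = -0.0526
  (0,t): 0.20·log₂(1.2987) = 0.0754
  (1,r): 0.18·log₂(0.8571) = -0.0400
  (1,s): 0.18·log₂(1.5652) = 0.1163
  (1,t): 0.14·log₂(0.8000) = -0.0451
  (2,r): 0.03·log₂(1.1905) = 0.0075
  (2,s): 0.02·log₂(1.4493) = 0.0107
  (2,t): 0.01·log₂(0.4762) = -0.0107
Sum = 0.100 bits.

0.100 bits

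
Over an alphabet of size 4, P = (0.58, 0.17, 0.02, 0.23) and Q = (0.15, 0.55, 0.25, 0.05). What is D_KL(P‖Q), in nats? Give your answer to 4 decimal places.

D(P‖Q) = Σ p·ln(p/q).
  0.58·ln(0.58/0.15) = 0.78439
  0.17·ln(0.17/0.55) = -0.19960
  0.02·ln(0.02/0.25) = -0.05051
  0.23·ln(0.23/0.05) = 0.35099
D(P‖Q) = 0.8853 nats.

0.8853 nats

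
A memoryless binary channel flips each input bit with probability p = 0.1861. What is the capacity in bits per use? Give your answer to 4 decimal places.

0.3068 bits

Binary symmetric channel: C = 1 − h₂(ε) where h₂ is the binary entropy function.
h₂(0.1861) = −0.1861·log₂0.1861 − 0.8139·log₂0.8139 = 0.6932.
C = 1 − 0.6932 = 0.3068 bits per channel use.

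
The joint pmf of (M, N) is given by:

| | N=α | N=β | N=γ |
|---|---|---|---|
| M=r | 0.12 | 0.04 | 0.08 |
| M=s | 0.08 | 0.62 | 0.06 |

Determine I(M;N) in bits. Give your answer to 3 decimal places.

Marginals: p(M) = (0.2400, 0.7600), p(N) = (0.2000, 0.6600, 0.1400).
I(M;N) = H(M) + H(N) − H(M,N).
H(M) = 0.7950, H(N) = 1.2571, H(M,N) = 1.8070.
I(M;N) = 0.7950 + 1.2571 − 1.8070 = 0.245 bits.

0.245 bits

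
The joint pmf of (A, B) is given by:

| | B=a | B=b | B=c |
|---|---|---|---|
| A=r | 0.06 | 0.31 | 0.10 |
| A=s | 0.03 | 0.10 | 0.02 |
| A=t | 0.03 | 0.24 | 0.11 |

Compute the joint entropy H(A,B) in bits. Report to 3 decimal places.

H(A,B) = −Σ p(x,y)·log₂ p(x,y) over all 9 cells.
  cell (r,a): −0.06·log₂0.06 = 0.2435
  cell (r,b): −0.31·log₂0.31 = 0.5238
  cell (r,c): −0.10·log₂0.10 = 0.3322
  cell (s,a): −0.03·log₂0.03 = 0.1518
  cell (s,b): −0.10·log₂0.10 = 0.3322
  cell (s,c): −0.02·log₂0.02 = 0.1129
  cell (t,a): −0.03·log₂0.03 = 0.1518
  cell (t,b): −0.24·log₂0.24 = 0.4941
  cell (t,c): −0.11·log₂0.11 = 0.3503
Sum = 2.693 bits.

2.693 bits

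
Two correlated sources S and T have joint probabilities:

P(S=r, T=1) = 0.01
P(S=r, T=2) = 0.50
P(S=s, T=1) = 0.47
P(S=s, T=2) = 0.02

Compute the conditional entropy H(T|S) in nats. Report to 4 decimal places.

0.1328 nats

Marginals: p(S) = (0.5100, 0.4900), p(T) = (0.4800, 0.5200).
H(T|S) = Σ p(S) · H(T|S=·).
  S=r: p=0.5100, H(T|S=r) = 0.0965
  S=s: p=0.4900, H(T|S=s) = 0.1705
Weighted sum = 0.1328 nats.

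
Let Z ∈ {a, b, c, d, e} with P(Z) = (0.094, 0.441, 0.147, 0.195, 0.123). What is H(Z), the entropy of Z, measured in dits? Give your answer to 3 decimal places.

H(Z) = −Σ p·log₁₀ p.
  −(0.094)·log₁₀(0.094) = 0.0965
  −(0.441)·log₁₀(0.441) = 0.1568
  −(0.147)·log₁₀(0.147) = 0.1224
  −(0.195)·log₁₀(0.195) = 0.1384
  −(0.123)·log₁₀(0.123) = 0.1119
Sum: 0.0965 + 0.1568 + 0.1224 + 0.1384 + 0.1119 = 0.626 dits.

0.626 dits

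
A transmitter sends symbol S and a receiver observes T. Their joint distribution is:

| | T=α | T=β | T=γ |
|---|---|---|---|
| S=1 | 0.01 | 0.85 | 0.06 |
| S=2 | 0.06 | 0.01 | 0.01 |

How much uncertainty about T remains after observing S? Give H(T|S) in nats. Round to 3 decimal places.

Marginals: p(S) = (0.9200, 0.0800), p(T) = (0.0700, 0.8600, 0.0700).
H(T|S) = Σ p(S) · H(T|S=·).
  S=1: p=0.9200, H(T|S=1) = 0.3003
  S=2: p=0.0800, H(T|S=2) = 0.7356
Weighted sum = 0.335 nats.

0.335 nats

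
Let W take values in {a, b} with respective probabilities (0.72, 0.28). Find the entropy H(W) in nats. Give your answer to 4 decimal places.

H(W) = −Σ p·ln p.
  −(0.72)·ln(0.72) = 0.23652
  −(0.28)·ln(0.28) = 0.35643
Sum: 0.23652 + 0.35643 = 0.5930 nats.

0.5930 nats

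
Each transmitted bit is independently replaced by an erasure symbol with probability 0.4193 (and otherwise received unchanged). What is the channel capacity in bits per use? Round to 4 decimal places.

Binary erasure channel: capacity C = 1 − ε.
C = 1 − 0.4193 = 0.5807 bits per channel use.

0.5807 bits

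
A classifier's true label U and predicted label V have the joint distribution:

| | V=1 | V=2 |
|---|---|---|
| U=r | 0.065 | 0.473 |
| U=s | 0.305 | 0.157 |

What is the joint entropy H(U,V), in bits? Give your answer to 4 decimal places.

1.7091 bits

H(U,V) = −Σ p(x,y)·log₂ p(x,y) over all 4 cells.
  cell (r,1): −0.065·log₂0.065 = 0.25632
  cell (r,2): −0.473·log₂0.473 = 0.51088
  cell (s,1): −0.305·log₂0.305 = 0.52250
  cell (s,2): −0.157·log₂0.157 = 0.41937
Sum = 1.7091 bits.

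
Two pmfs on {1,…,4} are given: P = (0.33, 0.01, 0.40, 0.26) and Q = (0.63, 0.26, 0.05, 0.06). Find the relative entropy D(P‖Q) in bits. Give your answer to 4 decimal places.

1.3952 bits

D(P‖Q) = Σ p·log₂(p/q).
  0.33·log₂(0.33/0.63) = -0.30785
  0.01·log₂(0.01/0.26) = -0.04700
  0.40·log₂(0.40/0.05) = 1.20000
  0.26·log₂(0.26/0.06) = 0.55002
D(P‖Q) = 1.3952 bits.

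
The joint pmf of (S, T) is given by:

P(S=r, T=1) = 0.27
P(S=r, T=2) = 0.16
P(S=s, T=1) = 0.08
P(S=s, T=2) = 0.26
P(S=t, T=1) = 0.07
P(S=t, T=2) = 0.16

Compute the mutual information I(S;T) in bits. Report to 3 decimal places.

0.100 bits

Marginals: p(S) = (0.4300, 0.3400, 0.2300), p(T) = (0.4200, 0.5800).
I(S;T) = Σ p(x,y)·log₂[p(x,y)/(p(x)p(y))].
  (r,1): 0.27·log₂(1.4950) = 0.1566
  (r,2): 0.16·log₂(0.6415) = -0.1025
  (s,1): 0.08·log₂(0.5602) = -0.0669
  (s,2): 0.26·log₂(1.3185) = 0.1037
  (t,1): 0.07·log₂(0.7246) = -0.0325
  (t,2): 0.16·log₂(1.1994) = 0.0420
Sum = 0.100 bits.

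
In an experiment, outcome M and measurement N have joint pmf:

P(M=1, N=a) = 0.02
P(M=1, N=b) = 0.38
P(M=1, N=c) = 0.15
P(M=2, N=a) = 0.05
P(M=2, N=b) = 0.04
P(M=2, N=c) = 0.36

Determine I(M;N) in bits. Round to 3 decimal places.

Marginals: p(M) = (0.5500, 0.4500), p(N) = (0.0700, 0.4200, 0.5100).
I(M;N) = Σ p(x,y)·log₂[p(x,y)/(p(x)p(y))].
  (1,a): 0.02·log₂(0.5195) = -0.0189
  (1,b): 0.38·log₂(1.6450) = 0.2729
  (1,c): 0.15·log₂(0.5348) = -0.1355
  (2,a): 0.05·log₂(1.5873) = 0.0333
  (2,b): 0.04·log₂(0.2116) = -0.0896
  (2,c): 0.36·log₂(1.5686) = 0.2338
Sum = 0.296 bits.

0.296 bits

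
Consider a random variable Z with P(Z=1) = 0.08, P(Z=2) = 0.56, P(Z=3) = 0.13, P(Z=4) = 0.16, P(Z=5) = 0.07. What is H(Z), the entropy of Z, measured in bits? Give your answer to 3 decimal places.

1.834 bits

H(Z) = −Σ p·log₂ p.
  −(0.08)·log₂(0.08) = 0.2915
  −(0.56)·log₂(0.56) = 0.4684
  −(0.13)·log₂(0.13) = 0.3826
  −(0.16)·log₂(0.16) = 0.4230
  −(0.07)·log₂(0.07) = 0.2686
Sum: 0.2915 + 0.4684 + 0.3826 + 0.4230 + 0.2686 = 1.834 bits.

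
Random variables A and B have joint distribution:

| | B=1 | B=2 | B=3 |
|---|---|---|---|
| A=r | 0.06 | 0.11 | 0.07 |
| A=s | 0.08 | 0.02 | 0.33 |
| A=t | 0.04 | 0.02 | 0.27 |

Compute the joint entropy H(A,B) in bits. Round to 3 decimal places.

2.603 bits

H(A,B) = −Σ p(x,y)·log₂ p(x,y) over all 9 cells.
  cell (r,1): −0.06·log₂0.06 = 0.2435
  cell (r,2): −0.11·log₂0.11 = 0.3503
  cell (r,3): −0.07·log₂0.07 = 0.2686
  cell (s,1): −0.08·log₂0.08 = 0.2915
  cell (s,2): −0.02·log₂0.02 = 0.1129
  cell (s,3): −0.33·log₂0.33 = 0.5278
  cell (t,1): −0.04·log₂0.04 = 0.1858
  cell (t,2): −0.02·log₂0.02 = 0.1129
  cell (t,3): −0.27·log₂0.27 = 0.5100
Sum = 2.603 bits.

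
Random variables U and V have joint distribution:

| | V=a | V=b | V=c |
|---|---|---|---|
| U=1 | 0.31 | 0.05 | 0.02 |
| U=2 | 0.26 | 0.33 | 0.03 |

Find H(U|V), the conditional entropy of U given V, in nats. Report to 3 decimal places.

Chain rule: H(U|V) = H(U,V) − H(V).
Marginals: p(U) = (0.3800, 0.6200), p(V) = (0.5700, 0.3800, 0.0500).
H(U,V) = 1.4124 nats; H(V) = 0.8379 nats.
H(U|V) = 1.4124 − 0.8379 = 0.575 nats.

0.575 nats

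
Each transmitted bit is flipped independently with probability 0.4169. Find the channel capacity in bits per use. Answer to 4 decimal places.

0.0200 bits

Binary symmetric channel: C = 1 − h₂(ε) where h₂ is the binary entropy function.
h₂(0.4169) = −0.4169·log₂0.4169 − 0.5831·log₂0.5831 = 0.9800.
C = 1 − 0.9800 = 0.0200 bits per channel use.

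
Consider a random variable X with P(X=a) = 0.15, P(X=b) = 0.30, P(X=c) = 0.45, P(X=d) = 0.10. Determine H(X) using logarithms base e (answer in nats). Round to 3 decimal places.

1.235 nats

H(X) = −Σ p·ln p.
  −(0.15)·ln(0.15) = 0.2846
  −(0.30)·ln(0.30) = 0.3612
  −(0.45)·ln(0.45) = 0.3593
  −(0.10)·ln(0.10) = 0.2303
Sum: 0.2846 + 0.3612 + 0.3593 + 0.2303 = 1.235 nats.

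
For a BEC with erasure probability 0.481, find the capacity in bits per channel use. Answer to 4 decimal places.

Binary erasure channel: capacity C = 1 − ε.
C = 1 − 0.481 = 0.5190 bits per channel use.

0.5190 bits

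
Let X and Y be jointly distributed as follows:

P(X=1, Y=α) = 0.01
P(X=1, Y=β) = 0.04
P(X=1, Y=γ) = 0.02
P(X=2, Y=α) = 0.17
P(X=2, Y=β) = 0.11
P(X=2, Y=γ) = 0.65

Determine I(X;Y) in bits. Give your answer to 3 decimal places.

0.055 bits

Marginals: p(X) = (0.0700, 0.9300), p(Y) = (0.1800, 0.1500, 0.6700).
I(X;Y) = Σ p(x,y)·log₂[p(x,y)/(p(x)p(y))].
  (1,α): 0.01·log₂(0.7937) = -0.0033
  (1,β): 0.04·log₂(3.8095) = 0.0772
  (1,γ): 0.02·log₂(0.4264) = -0.0246
  (2,α): 0.17·log₂(1.0155) = 0.0038
  (2,β): 0.11·log₂(0.7885) = -0.0377
  (2,γ): 0.65·log₂(1.0432) = 0.0396
Sum = 0.055 bits.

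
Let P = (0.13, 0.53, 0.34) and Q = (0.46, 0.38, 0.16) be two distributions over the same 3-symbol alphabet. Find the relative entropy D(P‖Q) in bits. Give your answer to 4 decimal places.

0.3871 bits

D(P‖Q) = Σ p·log₂(p/q).
  0.13·log₂(0.13/0.46) = -0.23701
  0.53·log₂(0.53/0.38) = 0.25440
  0.34·log₂(0.34/0.16) = 0.36974
D(P‖Q) = 0.3871 bits.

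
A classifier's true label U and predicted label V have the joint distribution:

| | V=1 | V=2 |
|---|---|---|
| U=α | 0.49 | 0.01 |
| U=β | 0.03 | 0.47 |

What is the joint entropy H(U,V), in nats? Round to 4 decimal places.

H(U,V) = −Σ p(x,y)·ln p(x,y) over all 4 cells.
  cell (α,1): −0.49·ln0.49 = 0.34954
  cell (α,2): −0.01·ln0.01 = 0.04605
  cell (β,1): −0.03·ln0.03 = 0.10520
  cell (β,2): −0.47·ln0.47 = 0.35486
Sum = 0.8557 nats.

0.8557 nats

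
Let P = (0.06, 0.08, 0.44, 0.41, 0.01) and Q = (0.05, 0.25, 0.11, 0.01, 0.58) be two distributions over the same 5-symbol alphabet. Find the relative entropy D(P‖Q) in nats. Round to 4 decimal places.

2.0117 nats

D(P‖Q) = Σ p·ln(p/q).
  0.06·ln(0.06/0.05) = 0.01094
  0.08·ln(0.08/0.25) = -0.09115
  0.44·ln(0.44/0.11) = 0.60997
  0.41·ln(0.41/0.01) = 1.52256
  0.01·ln(0.01/0.58) = -0.04060
D(P‖Q) = 2.0117 nats.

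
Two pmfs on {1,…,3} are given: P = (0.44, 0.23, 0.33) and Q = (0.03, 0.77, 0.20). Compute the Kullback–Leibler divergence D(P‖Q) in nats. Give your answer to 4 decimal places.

D(P‖Q) = Σ p·ln(p/q).
  0.44·ln(0.44/0.03) = 1.18165
  0.23·ln(0.23/0.77) = -0.27791
  0.33·ln(0.33/0.20) = 0.16526
D(P‖Q) = 1.0690 nats.

1.0690 nats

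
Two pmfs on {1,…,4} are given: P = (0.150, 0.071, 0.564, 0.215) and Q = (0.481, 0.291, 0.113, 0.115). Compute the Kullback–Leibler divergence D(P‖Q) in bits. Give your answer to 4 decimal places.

D(P‖Q) = Σ p·log₂(p/q).
  0.150·log₂(0.150/0.481) = -0.25216
  0.071·log₂(0.071/0.291) = -0.14449
  0.564·log₂(0.564/0.113) = 1.30813
  0.215·log₂(0.215/0.115) = 0.19408
D(P‖Q) = 1.1056 bits.

1.1056 bits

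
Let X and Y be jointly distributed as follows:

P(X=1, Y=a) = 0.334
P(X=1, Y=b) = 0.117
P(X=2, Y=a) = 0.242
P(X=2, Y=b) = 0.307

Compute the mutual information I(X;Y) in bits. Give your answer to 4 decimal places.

0.0674 bits

Marginals: p(X) = (0.4510, 0.5490), p(Y) = (0.5760, 0.4240).
I(X;Y) = Σ p(x,y)·log₂[p(x,y)/(p(x)p(y))].
  (1,a): 0.334·log₂(1.2857) = 0.12110
  (1,b): 0.117·log₂(0.6118) = -0.08292
  (2,a): 0.242·log₂(0.7653) = -0.09340
  (2,b): 0.307·log₂(1.3189) = 0.12258
Sum = 0.0674 bits.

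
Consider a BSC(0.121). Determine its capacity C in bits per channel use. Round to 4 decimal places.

0.4678 bits

Binary symmetric channel: C = 1 − h₂(ε) where h₂ is the binary entropy function.
h₂(0.121) = −0.121·log₂0.121 − 0.879·log₂0.879 = 0.5322.
C = 1 − 0.5322 = 0.4678 bits per channel use.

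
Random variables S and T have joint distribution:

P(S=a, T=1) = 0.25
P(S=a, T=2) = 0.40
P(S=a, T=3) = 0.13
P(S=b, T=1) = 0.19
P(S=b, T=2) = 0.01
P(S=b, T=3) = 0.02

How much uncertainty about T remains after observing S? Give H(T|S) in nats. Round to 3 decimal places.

Marginals: p(S) = (0.7800, 0.2200), p(T) = (0.4400, 0.4100, 0.1500).
H(T|S) = Σ p(S) · H(T|S=·).
  S=a: p=0.7800, H(T|S=a) = 1.0058
  S=b: p=0.2200, H(T|S=b) = 0.4851
Weighted sum = 0.891 nats.

0.891 nats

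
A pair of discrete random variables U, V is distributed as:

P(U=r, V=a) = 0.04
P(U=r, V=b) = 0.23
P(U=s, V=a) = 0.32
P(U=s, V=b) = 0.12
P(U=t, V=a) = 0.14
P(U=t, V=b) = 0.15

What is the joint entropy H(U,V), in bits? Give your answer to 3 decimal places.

2.374 bits

H(U,V) = −Σ p(x,y)·log₂ p(x,y) over all 6 cells.
  cell (r,a): −0.04·log₂0.04 = 0.1858
  cell (r,b): −0.23·log₂0.23 = 0.4877
  cell (s,a): −0.32·log₂0.32 = 0.5260
  cell (s,b): −0.12·log₂0.12 = 0.3671
  cell (t,a): −0.14·log₂0.14 = 0.3971
  cell (t,b): −0.15·log₂0.15 = 0.4105
Sum = 2.374 bits.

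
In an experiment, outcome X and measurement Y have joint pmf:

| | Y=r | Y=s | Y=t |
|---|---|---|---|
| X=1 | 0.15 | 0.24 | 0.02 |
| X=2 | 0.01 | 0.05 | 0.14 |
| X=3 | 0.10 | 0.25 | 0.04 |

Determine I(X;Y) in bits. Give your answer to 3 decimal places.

0.256 bits

Marginals: p(X) = (0.4100, 0.2000, 0.3900), p(Y) = (0.2600, 0.5400, 0.2000).
I(X;Y) = Σ p(x,y)·log₂[p(x,y)/(p(x)p(y))].
  (1,r): 0.15·log₂(1.4071) = 0.0739
  (1,s): 0.24·log₂(1.0840) = 0.0279
  (1,t): 0.02·log₂(0.2439) = -0.0407
  (2,r): 0.01·log₂(0.1923) = -0.0238
  (2,s): 0.05·log₂(0.4630) = -0.0556
  (2,t): 0.14·log₂(3.5000) = 0.2530
  (3,r): 0.10·log₂(0.9862) = -0.0020
  (3,s): 0.25·log₂(1.1871) = 0.0619
  (3,t): 0.04·log₂(0.5128) = -0.0385
Sum = 0.256 bits.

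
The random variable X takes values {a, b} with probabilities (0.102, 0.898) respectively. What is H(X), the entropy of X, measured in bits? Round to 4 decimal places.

H(X) = −Σ p·log₂ p.
  −(0.102)·log₂(0.102) = 0.33592
  −(0.898)·log₂(0.898) = 0.13938
Sum: 0.33592 + 0.13938 = 0.4753 bits.

0.4753 bits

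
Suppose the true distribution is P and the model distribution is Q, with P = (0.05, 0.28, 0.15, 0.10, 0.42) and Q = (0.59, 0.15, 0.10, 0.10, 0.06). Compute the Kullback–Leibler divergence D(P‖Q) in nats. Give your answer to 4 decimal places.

D(P‖Q) = Σ p·ln(p/q).
  0.05·ln(0.05/0.59) = -0.12340
  0.28·ln(0.28/0.15) = 0.17476
  0.15·ln(0.15/0.10) = 0.06082
  0.10·ln(0.10/0.10) = 0.00000
  0.42·ln(0.42/0.06) = 0.81728
D(P‖Q) = 0.9295 nats.

0.9295 nats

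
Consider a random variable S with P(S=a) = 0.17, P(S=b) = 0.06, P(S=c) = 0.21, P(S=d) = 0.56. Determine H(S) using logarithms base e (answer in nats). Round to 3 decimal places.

H(S) = −Σ p·ln p.
  −(0.17)·ln(0.17) = 0.3012
  −(0.06)·ln(0.06) = 0.1688
  −(0.21)·ln(0.21) = 0.3277
  −(0.56)·ln(0.56) = 0.3247
Sum: 0.3012 + 0.1688 + 0.3277 + 0.3247 = 1.122 nats.

1.122 nats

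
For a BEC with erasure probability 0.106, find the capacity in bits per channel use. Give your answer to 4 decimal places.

Binary erasure channel: capacity C = 1 − ε.
C = 1 − 0.106 = 0.8940 bits per channel use.

0.8940 bits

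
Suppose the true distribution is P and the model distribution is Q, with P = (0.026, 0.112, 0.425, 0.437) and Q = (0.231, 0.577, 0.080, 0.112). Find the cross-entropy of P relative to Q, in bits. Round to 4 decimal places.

H(P,Q) = −Σ p·log₂ q.
  −0.026·log₂(0.231) = 0.05496
  −0.112·log₂(0.577) = 0.08886
  −0.425·log₂(0.080) = 1.54864
  −0.437·log₂(0.112) = 1.38023
H(P,Q) = 3.0727 bits.

3.0727 bits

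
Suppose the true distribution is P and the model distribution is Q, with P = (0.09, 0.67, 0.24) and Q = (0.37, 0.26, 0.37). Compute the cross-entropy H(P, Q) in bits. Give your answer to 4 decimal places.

H(P,Q) = −Σ p·log₂ q.
  −0.09·log₂(0.37) = 0.12910
  −0.67·log₂(0.26) = 1.30209
  −0.24·log₂(0.37) = 0.34426
H(P,Q) = 1.7754 bits.

1.7754 bits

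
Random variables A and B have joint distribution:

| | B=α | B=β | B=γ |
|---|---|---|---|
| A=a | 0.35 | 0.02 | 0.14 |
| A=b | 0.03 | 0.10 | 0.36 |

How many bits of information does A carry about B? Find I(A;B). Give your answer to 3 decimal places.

0.343 bits

Marginals: p(A) = (0.5100, 0.4900), p(B) = (0.3800, 0.1200, 0.5000).
I(A;B) = Σ p(x,y)·log₂[p(x,y)/(p(x)p(y))].
  (a,α): 0.35·log₂(1.8060) = 0.2985
  (a,β): 0.02·log₂(0.3268) = -0.0323
  (a,γ): 0.14·log₂(0.5490) = -0.1211
  (b,α): 0.03·log₂(0.1611) = -0.0790
  (b,β): 0.10·log₂(1.7007) = 0.0766
  (b,γ): 0.36·log₂(1.4694) = 0.1999
Sum = 0.343 bits.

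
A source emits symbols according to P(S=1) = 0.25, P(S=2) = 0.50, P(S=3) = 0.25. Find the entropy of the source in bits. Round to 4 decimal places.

1.5000 bits

H(S) = −Σ p·log₂ p.
  −(0.25)·log₂(0.25) = 0.50000
  −(0.50)·log₂(0.50) = 0.50000
  −(0.25)·log₂(0.25) = 0.50000
Sum: 0.50000 + 0.50000 + 0.50000 = 1.5000 bits.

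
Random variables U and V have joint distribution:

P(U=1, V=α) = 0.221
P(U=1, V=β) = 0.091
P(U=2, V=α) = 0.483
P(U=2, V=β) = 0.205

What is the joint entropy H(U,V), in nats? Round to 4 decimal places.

H(U,V) = −Σ p(x,y)·ln p(x,y) over all 4 cells.
  cell (1,α): −0.221·ln0.221 = 0.33362
  cell (1,β): −0.091·ln0.091 = 0.21812
  cell (2,α): −0.483·ln0.483 = 0.35150
  cell (2,β): −0.205·ln0.205 = 0.32487
Sum = 1.2281 nats.

1.2281 nats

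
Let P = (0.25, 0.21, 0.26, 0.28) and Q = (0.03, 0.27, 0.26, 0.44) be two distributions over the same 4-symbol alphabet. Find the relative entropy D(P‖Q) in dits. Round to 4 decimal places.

D(P‖Q) = Σ p·log₁₀(p/q).
  0.25·log₁₀(0.25/0.03) = 0.23020
  0.21·log₁₀(0.21/0.27) = -0.02292
  0.26·log₁₀(0.26/0.26) = 0.00000
  0.28·log₁₀(0.28/0.44) = -0.05496
D(P‖Q) = 0.1523 dits.

0.1523 dits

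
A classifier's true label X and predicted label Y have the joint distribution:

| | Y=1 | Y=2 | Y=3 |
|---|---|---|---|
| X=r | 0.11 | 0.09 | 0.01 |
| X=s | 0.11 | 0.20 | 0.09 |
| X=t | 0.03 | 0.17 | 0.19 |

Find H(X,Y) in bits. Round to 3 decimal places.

H(X,Y) = −Σ p(x,y)·log₂ p(x,y) over all 9 cells.
  cell (r,1): −0.11·log₂0.11 = 0.3503
  cell (r,2): −0.09·log₂0.09 = 0.3127
  cell (r,3): −0.01·log₂0.01 = 0.0664
  cell (s,1): −0.11·log₂0.11 = 0.3503
  cell (s,2): −0.20·log₂0.20 = 0.4644
  cell (s,3): −0.09·log₂0.09 = 0.3127
  cell (t,1): −0.03·log₂0.03 = 0.1518
  cell (t,2): −0.17·log₂0.17 = 0.4346
  cell (t,3): −0.19·log₂0.19 = 0.4552
Sum = 2.898 bits.

2.898 bits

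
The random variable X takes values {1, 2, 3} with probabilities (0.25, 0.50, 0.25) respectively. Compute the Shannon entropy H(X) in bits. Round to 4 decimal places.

H(X) = −Σ p·log₂ p.
  −(0.25)·log₂(0.25) = 0.50000
  −(0.50)·log₂(0.50) = 0.50000
  −(0.25)·log₂(0.25) = 0.50000
Sum: 0.50000 + 0.50000 + 0.50000 = 1.5000 bits.

1.5000 bits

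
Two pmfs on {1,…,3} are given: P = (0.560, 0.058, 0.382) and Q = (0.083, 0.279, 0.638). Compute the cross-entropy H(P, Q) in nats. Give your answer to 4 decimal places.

1.6395 nats

H(P,Q) = −Σ p·ln q.
  −0.560·ln(0.083) = 1.39379
  −0.058·ln(0.279) = 0.07404
  −0.382·ln(0.638) = 0.17168
H(P,Q) = 1.6395 nats.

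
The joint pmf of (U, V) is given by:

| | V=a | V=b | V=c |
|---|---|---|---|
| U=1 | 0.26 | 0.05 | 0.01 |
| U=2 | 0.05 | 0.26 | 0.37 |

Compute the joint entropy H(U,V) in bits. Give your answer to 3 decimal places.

2.040 bits

H(U,V) = −Σ p(x,y)·log₂ p(x,y) over all 6 cells.
  cell (1,a): −0.26·log₂0.26 = 0.5053
  cell (1,b): −0.05·log₂0.05 = 0.2161
  cell (1,c): −0.01·log₂0.01 = 0.0664
  cell (2,a): −0.05·log₂0.05 = 0.2161
  cell (2,b): −0.26·log₂0.26 = 0.5053
  cell (2,c): −0.37·log₂0.37 = 0.5307
Sum = 2.040 bits.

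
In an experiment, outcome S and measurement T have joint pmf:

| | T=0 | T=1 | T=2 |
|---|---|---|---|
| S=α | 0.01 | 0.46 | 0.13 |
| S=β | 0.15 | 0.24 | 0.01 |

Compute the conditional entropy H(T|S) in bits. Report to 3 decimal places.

Marginals: p(S) = (0.6000, 0.4000), p(T) = (0.1600, 0.7000, 0.1400).
H(T|S) = Σ p(S) · H(T|S=·).
  S=α: p=0.6000, H(T|S=α) = 0.8704
  S=β: p=0.4000, H(T|S=β) = 1.1059
Weighted sum = 0.965 bits.

0.965 bits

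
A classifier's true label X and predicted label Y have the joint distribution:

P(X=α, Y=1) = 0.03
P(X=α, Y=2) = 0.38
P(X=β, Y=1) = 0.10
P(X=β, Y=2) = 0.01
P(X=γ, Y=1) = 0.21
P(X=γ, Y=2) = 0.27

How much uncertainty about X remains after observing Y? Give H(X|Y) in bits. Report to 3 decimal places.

Marginals: p(X) = (0.4100, 0.1100, 0.4800), p(Y) = (0.3400, 0.6600).
H(X|Y) = Σ p(Y) · H(X|Y=·).
  Y=1: p=0.3400, H(X|Y=1) = 1.2577
  Y=2: p=0.6600, H(X|Y=2) = 1.0777
Weighted sum = 1.139 bits.

1.139 bits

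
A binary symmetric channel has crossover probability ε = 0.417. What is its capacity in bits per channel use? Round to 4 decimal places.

Binary symmetric channel: C = 1 − h₂(ε) where h₂ is the binary entropy function.
h₂(0.417) = −0.417·log₂0.417 − 0.583·log₂0.583 = 0.9800.
C = 1 − 0.9800 = 0.0200 bits per channel use.

0.0200 bits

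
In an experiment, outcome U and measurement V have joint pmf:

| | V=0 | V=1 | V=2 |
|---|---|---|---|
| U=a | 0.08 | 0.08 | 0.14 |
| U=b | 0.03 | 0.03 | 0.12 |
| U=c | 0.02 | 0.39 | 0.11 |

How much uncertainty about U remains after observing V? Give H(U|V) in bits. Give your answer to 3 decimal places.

1.230 bits

Marginals: p(U) = (0.3000, 0.1800, 0.5200), p(V) = (0.1300, 0.5000, 0.3700).
H(U|V) = Σ p(V) · H(U|V=·).
  V=0: p=0.1300, H(U|V=0) = 1.3347
  V=1: p=0.5000, H(U|V=1) = 0.9461
  V=2: p=0.3700, H(U|V=2) = 1.5777
Weighted sum = 1.230 bits.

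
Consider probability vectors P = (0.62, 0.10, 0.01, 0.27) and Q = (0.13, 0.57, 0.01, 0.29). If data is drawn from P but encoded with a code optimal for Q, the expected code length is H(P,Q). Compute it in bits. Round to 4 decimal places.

2.4546 bits

H(P,Q) = −Σ p·log₂ q.
  −0.62·log₂(0.13) = 1.82492
  −0.10·log₂(0.57) = 0.08110
  −0.01·log₂(0.01) = 0.06644
  −0.27·log₂(0.29) = 0.48219
H(P,Q) = 2.4546 bits.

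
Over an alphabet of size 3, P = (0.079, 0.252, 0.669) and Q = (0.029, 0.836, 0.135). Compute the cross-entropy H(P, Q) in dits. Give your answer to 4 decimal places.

0.7229 dits

H(P,Q) = −Σ p·log₁₀ q.
  −0.079·log₁₀(0.029) = 0.12147
  −0.252·log₁₀(0.836) = 0.01960
  −0.669·log₁₀(0.135) = 0.58181
H(P,Q) = 0.7229 dits.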